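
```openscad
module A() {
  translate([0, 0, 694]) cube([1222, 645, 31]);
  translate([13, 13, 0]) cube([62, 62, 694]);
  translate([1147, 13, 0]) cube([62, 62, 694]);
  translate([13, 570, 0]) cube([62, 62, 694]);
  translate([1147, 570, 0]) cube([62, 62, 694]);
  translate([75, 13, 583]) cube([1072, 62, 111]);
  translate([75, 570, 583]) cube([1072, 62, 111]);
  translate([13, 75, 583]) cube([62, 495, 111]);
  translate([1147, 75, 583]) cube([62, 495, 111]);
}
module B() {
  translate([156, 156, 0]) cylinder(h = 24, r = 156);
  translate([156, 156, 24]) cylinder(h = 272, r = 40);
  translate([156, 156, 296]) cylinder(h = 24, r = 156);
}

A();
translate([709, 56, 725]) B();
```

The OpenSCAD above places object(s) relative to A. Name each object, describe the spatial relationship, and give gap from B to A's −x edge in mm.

The spool's min-x is at 709; the table's min-x is 0; gap = 709 mm.

A is a table. B is a spool. The spool is on top of the table. The gap from the spool to the table's −x edge is 709 mm.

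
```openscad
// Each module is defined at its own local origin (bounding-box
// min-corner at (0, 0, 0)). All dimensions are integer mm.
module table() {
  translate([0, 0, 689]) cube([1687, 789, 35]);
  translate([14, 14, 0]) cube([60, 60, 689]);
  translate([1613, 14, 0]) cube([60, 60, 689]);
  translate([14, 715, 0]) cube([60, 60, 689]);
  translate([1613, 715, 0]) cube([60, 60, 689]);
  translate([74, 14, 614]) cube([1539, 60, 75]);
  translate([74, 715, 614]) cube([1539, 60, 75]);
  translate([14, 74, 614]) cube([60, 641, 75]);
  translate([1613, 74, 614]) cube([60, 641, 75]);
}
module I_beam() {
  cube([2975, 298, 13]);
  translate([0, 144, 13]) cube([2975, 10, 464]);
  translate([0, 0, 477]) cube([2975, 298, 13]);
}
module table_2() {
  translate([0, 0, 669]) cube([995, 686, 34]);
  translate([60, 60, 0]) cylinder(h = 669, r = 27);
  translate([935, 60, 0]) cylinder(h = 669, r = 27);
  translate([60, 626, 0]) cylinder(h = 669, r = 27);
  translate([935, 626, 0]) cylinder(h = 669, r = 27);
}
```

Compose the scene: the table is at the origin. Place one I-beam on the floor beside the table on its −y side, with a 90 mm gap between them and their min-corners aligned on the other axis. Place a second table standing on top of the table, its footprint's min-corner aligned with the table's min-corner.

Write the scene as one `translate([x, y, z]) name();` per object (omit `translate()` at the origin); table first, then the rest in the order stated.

table();
translate([0, -388, 0]) I_beam();
translate([0, 0, 724]) table_2();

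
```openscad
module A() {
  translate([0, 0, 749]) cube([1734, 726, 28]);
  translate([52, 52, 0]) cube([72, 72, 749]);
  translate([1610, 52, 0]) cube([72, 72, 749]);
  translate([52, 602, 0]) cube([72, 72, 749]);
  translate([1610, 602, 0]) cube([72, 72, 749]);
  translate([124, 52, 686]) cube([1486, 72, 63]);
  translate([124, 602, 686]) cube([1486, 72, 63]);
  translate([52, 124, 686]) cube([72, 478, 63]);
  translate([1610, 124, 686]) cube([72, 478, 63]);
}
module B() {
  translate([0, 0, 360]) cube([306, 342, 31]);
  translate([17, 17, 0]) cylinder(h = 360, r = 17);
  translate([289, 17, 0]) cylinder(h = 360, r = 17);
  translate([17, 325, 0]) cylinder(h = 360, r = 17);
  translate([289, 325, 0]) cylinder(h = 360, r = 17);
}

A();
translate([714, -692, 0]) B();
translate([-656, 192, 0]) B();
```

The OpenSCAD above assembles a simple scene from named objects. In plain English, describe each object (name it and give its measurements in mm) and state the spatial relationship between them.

A is a table: top 1734 mm (x) × 726 mm (y), 28 mm thick, upper face at z = 777 mm, on four 72×72 mm square legs, each inset 52 mm from the nearest pair of top edges, running from z = 0 to the bottom of the top. Four apron rails, 72 mm thick and 63 mm tall, run between adjacent legs with their top edges flush with the underside of the top and their outer faces flush with the legs' outer faces.

B is a four-legged stool. The seat is 306×342 mm, 31 mm thick, top at z = 391 mm. It stands on four round legs, each 34 mm in diameter, from z = 0 to the seat underside, each leg's axis is inset half a diameter from the nearest pair of seat edges (so the leg's bounding box is flush with the corner).

Two stools sit around the table at the −y, −x sides.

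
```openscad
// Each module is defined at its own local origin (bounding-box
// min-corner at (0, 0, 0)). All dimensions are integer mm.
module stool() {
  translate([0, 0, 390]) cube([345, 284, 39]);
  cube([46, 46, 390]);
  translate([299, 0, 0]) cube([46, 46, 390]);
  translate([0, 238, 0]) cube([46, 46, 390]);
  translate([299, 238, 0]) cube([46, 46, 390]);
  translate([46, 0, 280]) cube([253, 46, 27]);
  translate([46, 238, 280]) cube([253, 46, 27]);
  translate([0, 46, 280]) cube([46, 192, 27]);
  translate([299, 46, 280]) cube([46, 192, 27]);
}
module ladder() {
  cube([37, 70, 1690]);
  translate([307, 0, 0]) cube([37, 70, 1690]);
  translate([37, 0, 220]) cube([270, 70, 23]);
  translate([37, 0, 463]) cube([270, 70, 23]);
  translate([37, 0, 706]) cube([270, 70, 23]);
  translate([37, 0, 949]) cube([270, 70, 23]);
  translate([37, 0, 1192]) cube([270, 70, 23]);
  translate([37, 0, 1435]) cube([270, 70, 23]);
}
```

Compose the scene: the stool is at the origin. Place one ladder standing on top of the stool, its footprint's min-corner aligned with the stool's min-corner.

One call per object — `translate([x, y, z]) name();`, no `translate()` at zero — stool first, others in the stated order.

stool();
translate([0, 0, 429]) ladder();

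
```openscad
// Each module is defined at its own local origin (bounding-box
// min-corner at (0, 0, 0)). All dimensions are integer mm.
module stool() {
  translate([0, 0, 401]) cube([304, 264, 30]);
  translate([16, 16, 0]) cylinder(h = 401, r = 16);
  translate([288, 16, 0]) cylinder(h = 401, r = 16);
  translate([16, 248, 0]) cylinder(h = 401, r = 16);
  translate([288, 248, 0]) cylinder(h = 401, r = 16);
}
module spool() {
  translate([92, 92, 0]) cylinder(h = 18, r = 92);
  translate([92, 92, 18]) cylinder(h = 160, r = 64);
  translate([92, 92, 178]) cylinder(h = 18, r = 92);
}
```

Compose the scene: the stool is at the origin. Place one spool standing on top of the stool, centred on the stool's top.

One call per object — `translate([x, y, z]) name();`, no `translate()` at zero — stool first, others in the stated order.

stool();
translate([60, 40, 431]) spool();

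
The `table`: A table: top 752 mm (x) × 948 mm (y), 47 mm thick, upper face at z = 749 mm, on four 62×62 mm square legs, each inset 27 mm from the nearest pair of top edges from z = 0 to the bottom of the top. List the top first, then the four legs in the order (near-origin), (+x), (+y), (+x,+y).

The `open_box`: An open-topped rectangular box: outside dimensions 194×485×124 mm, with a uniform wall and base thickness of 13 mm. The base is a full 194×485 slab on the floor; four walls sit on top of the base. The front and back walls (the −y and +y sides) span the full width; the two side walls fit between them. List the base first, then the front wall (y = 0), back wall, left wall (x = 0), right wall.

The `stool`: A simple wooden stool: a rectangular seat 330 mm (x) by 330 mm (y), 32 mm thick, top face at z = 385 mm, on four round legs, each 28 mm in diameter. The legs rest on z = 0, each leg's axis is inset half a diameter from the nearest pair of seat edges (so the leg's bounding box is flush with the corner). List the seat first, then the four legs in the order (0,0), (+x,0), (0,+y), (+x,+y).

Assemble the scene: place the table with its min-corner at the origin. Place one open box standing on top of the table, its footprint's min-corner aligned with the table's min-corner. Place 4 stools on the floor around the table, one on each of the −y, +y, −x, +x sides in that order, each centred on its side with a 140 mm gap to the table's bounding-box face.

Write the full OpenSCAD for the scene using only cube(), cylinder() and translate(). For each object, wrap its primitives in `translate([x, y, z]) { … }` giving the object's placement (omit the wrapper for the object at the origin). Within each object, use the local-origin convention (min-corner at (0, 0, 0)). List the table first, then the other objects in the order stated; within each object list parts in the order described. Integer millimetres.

translate([0, 0, 702]) cube([752, 948, 47]);
translate([27, 27, 0]) cube([62, 62, 702]);
translate([663, 27, 0]) cube([62, 62, 702]);
translate([27, 859, 0]) cube([62, 62, 702]);
translate([663, 859, 0]) cube([62, 62, 702]);
translate([0, 0, 749]) {
  cube([194, 485, 13]);
  translate([0, 0, 13]) cube([194, 13, 111]);
  translate([0, 472, 13]) cube([194, 13, 111]);
  translate([0, 13, 13]) cube([13, 459, 111]);
  translate([181, 13, 13]) cube([13, 459, 111]);
}
translate([211, -470, 0]) {
  translate([0, 0, 353]) cube([330, 330, 32]);
  translate([14, 14, 0]) cylinder(h = 353, r = 14);
  translate([316, 14, 0]) cylinder(h = 353, r = 14);
  translate([14, 316, 0]) cylinder(h = 353, r = 14);
  translate([316, 316, 0]) cylinder(h = 353, r = 14);
}
translate([211, 1088, 0]) {
  translate([0, 0, 353]) cube([330, 330, 32]);
  translate([14, 14, 0]) cylinder(h = 353, r = 14);
  translate([316, 14, 0]) cylinder(h = 353, r = 14);
  translate([14, 316, 0]) cylinder(h = 353, r = 14);
  translate([316, 316, 0]) cylinder(h = 353, r = 14);
}
translate([-470, 309, 0]) {
  translate([0, 0, 353]) cube([330, 330, 32]);
  translate([14, 14, 0]) cylinder(h = 353, r = 14);
  translate([316, 14, 0]) cylinder(h = 353, r = 14);
  translate([14, 316, 0]) cylinder(h = 353, r = 14);
  translate([316, 316, 0]) cylinder(h = 353, r = 14);
}
translate([892, 309, 0]) {
  translate([0, 0, 353]) cube([330, 330, 32]);
  translate([14, 14, 0]) cylinder(h = 353, r = 14);
  translate([316, 14, 0]) cylinder(h = 353, r = 14);
  translate([14, 316, 0]) cylinder(h = 353, r = 14);
  translate([316, 316, 0]) cylinder(h = 353, r = 14);
}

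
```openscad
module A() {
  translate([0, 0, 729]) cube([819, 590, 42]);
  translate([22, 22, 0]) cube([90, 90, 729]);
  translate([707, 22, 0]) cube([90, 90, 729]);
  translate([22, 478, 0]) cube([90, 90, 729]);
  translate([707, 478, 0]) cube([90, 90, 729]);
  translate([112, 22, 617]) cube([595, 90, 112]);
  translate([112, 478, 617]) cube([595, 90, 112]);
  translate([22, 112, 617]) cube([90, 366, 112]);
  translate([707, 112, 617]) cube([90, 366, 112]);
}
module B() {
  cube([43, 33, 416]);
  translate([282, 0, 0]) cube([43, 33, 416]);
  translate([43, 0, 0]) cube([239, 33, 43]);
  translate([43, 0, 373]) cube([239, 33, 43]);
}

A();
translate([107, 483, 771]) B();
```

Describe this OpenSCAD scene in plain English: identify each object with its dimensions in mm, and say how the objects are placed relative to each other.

A is a table: top 819 mm (x) × 590 mm (y), 42 mm thick, upper face at z = 771 mm, on four 90×90 mm square legs, each inset 22 mm from the nearest pair of top edges, running from z = 0 to the bottom of the top. Four apron rails, 90 mm thick and 112 mm tall, run between adjacent legs with their top edges flush with the underside of the top and their outer faces flush with the legs' outer faces.

B is a rectangular picture frame lying in the x–z plane (depth along y). The opening is 239 mm wide (x) by 330 mm tall (z), surrounded by a border 43 mm wide on all four sides. The frame is 33 mm deep and is made of two full-height vertical stiles with two horizontal rails fitted between them.

The picture frame is on top of the table.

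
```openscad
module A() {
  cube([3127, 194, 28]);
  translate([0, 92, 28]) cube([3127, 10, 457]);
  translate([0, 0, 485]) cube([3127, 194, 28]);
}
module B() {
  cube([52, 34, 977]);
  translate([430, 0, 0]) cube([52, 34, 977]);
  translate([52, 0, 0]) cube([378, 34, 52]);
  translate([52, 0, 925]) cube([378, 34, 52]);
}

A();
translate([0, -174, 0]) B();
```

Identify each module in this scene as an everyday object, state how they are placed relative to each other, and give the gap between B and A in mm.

A is an I-beam. B is a picture frame. The picture frame is on the floor beside the I-beam on its −y side. The gap between the picture frame and the I-beam is 140 mm.

The picture frame's nearest face is 140 mm from the I-beam's −y face.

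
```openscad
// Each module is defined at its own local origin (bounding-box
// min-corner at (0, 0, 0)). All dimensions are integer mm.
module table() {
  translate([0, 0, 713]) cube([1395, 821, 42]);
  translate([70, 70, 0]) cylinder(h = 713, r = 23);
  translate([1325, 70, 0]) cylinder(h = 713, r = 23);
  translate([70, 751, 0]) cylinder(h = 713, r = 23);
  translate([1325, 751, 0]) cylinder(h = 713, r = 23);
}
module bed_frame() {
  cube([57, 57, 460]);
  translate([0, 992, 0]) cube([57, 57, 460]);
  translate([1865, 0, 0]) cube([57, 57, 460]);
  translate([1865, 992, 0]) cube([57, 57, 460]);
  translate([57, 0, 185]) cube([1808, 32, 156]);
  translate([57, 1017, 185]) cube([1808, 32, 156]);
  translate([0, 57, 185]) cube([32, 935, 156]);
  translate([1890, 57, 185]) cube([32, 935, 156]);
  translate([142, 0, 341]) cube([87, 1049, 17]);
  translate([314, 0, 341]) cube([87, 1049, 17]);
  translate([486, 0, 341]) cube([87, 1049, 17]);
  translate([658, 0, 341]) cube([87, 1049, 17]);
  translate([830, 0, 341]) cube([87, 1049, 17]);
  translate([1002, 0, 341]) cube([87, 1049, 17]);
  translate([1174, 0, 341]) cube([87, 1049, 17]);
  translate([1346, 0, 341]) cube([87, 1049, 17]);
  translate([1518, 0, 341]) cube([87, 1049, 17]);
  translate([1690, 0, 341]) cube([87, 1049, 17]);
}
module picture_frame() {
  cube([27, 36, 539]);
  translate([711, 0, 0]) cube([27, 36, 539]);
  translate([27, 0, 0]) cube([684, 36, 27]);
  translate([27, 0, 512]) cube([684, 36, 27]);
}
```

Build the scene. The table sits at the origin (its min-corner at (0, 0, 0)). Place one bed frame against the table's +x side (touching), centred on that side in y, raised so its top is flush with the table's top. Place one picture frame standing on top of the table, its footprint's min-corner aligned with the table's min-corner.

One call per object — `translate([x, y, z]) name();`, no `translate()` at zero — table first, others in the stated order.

table();
translate([1395, -114, 295]) bed_frame();
translate([0, 0, 755]) picture_frame();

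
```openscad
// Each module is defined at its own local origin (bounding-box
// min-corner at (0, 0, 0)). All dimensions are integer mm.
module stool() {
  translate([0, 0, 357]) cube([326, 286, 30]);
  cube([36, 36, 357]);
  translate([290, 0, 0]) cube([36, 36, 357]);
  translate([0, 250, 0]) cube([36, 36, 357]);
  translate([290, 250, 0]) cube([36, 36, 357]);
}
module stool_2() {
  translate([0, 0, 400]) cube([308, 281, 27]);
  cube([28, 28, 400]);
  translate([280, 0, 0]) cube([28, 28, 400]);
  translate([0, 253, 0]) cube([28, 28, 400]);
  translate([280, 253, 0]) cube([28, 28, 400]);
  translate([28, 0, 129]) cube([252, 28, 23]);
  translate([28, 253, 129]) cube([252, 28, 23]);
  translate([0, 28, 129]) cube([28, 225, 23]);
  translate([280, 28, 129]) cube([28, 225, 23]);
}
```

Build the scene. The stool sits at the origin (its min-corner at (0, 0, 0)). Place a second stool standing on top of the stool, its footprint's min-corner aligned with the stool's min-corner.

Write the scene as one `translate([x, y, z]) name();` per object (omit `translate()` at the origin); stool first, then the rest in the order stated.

stool();
translate([0, 0, 387]) stool_2();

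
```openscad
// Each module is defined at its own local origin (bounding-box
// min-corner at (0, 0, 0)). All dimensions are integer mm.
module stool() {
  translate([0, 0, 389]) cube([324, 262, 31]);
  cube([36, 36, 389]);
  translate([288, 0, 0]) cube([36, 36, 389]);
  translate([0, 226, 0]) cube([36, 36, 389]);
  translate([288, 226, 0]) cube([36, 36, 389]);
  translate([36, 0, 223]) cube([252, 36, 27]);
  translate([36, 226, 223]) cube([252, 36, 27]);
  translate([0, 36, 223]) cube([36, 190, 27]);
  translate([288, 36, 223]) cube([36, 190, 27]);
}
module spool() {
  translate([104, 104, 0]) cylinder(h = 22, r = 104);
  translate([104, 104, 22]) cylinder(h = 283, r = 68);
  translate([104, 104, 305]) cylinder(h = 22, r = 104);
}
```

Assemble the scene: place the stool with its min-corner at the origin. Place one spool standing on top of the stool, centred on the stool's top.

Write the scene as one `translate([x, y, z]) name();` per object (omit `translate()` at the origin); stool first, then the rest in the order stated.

stool();
translate([58, 27, 420]) spool();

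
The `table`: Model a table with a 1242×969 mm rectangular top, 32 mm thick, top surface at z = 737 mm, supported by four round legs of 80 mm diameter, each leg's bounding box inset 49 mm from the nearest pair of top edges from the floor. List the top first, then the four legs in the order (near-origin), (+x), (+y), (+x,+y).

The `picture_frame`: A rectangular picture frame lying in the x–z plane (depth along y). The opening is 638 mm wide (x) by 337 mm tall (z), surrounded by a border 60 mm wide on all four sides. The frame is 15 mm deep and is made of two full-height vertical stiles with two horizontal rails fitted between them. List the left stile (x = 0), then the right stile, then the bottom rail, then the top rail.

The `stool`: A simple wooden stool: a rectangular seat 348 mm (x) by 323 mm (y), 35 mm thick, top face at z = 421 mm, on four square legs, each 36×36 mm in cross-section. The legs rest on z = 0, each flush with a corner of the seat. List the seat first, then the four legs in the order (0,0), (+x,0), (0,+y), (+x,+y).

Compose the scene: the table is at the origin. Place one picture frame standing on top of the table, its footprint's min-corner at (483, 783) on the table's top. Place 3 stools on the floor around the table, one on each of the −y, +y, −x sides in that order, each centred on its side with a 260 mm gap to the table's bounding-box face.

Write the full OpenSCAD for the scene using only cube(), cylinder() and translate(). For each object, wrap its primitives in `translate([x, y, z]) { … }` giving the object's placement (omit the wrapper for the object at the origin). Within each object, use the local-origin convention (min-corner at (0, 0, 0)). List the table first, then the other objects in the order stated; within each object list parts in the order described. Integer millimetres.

translate([0, 0, 705]) cube([1242, 969, 32]);
translate([89, 89, 0]) cylinder(h = 705, r = 40);
translate([1153, 89, 0]) cylinder(h = 705, r = 40);
translate([89, 880, 0]) cylinder(h = 705, r = 40);
translate([1153, 880, 0]) cylinder(h = 705, r = 40);
translate([483, 783, 737]) {
  cube([60, 15, 457]);
  translate([698, 0, 0]) cube([60, 15, 457]);
  translate([60, 0, 0]) cube([638, 15, 60]);
  translate([60, 0, 397]) cube([638, 15, 60]);
}
translate([447, -583, 0]) {
  translate([0, 0, 386]) cube([348, 323, 35]);
  cube([36, 36, 386]);
  translate([312, 0, 0]) cube([36, 36, 386]);
  translate([0, 287, 0]) cube([36, 36, 386]);
  translate([312, 287, 0]) cube([36, 36, 386]);
}
translate([447, 1229, 0]) {
  translate([0, 0, 386]) cube([348, 323, 35]);
  cube([36, 36, 386]);
  translate([312, 0, 0]) cube([36, 36, 386]);
  translate([0, 287, 0]) cube([36, 36, 386]);
  translate([312, 287, 0]) cube([36, 36, 386]);
}
translate([-608, 323, 0]) {
  translate([0, 0, 386]) cube([348, 323, 35]);
  cube([36, 36, 386]);
  translate([312, 0, 0]) cube([36, 36, 386]);
  translate([0, 287, 0]) cube([36, 36, 386]);
  translate([312, 287, 0]) cube([36, 36, 386]);
}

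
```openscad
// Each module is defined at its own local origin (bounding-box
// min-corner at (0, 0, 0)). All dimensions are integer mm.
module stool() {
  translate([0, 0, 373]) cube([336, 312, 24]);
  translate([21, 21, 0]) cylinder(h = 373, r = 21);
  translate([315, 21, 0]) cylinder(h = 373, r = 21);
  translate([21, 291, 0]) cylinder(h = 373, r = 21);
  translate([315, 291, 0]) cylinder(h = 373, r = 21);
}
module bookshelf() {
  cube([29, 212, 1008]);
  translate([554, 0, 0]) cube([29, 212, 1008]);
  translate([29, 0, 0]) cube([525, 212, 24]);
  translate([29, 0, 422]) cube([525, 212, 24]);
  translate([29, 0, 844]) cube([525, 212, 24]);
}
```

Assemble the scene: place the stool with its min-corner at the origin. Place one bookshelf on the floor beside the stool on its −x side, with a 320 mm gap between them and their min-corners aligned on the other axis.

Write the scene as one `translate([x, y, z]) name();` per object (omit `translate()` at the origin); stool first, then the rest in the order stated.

stool();
translate([-903, 0, 0]) bookshelf();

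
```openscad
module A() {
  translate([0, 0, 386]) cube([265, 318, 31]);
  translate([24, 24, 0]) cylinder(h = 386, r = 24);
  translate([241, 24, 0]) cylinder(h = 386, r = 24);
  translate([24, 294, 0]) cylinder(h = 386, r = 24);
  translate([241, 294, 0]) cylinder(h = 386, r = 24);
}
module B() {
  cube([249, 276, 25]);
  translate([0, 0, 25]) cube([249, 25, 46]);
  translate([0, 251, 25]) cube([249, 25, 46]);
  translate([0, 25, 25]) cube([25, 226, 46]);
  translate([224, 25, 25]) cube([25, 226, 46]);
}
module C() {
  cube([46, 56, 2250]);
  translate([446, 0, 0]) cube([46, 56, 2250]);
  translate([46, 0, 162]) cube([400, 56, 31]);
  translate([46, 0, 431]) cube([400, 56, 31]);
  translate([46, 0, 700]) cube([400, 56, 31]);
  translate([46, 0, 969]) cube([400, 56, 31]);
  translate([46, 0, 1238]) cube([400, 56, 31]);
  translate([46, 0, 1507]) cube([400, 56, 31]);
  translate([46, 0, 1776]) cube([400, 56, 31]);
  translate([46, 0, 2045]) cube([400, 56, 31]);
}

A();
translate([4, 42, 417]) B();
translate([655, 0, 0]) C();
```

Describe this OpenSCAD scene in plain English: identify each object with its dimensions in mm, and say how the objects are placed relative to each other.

A is a simple wooden stool: a rectangular seat 265 mm (x) by 318 mm (y), 31 mm thick, top face at z = 417 mm, on four round legs, each 48 mm in diameter. The legs rest on z = 0, each leg's axis is inset half a diameter from the nearest pair of seat edges (so the leg's bounding box is flush with the corner).

B is an open storage box with external size 249×276×71 mm and wall thickness 25 mm (the base is also 25 mm thick). The base covers the whole footprint; the four walls stand on the base, with the y-facing walls full-width and the x-facing walls fitting between their inner faces.

C is a wooden ladder with two side rails of 46×56 mm section and 2250 mm height, set 492 mm apart overall. Between them run 8 rectangular rungs (56 mm deep, 31 mm thick), front faces flush with the rails' −y face. The bottom of the first rung is 162 mm above the floor and each subsequent rung is 269 mm higher than the one below.

The open box is on top of the stool. The ladder is on the floor beside the stool on its +x side.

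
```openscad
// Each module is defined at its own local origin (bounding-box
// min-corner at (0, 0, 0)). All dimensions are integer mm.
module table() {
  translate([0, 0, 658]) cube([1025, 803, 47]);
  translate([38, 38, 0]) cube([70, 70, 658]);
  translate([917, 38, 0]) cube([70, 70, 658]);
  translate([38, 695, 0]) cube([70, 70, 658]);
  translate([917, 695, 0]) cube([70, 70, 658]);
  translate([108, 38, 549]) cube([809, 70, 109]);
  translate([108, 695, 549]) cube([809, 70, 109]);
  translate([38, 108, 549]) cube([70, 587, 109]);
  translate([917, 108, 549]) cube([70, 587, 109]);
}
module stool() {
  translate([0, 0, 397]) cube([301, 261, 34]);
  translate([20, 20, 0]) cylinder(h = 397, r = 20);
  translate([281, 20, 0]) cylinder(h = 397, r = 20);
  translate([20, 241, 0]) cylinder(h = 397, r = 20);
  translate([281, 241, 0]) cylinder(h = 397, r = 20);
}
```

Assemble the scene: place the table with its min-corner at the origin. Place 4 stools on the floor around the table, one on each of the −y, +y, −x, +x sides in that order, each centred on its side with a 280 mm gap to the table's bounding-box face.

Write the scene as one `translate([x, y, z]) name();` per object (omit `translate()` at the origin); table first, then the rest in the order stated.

table();
translate([362, -541, 0]) stool();
translate([362, 1083, 0]) stool();
translate([-581, 271, 0]) stool();
translate([1305, 271, 0]) stool();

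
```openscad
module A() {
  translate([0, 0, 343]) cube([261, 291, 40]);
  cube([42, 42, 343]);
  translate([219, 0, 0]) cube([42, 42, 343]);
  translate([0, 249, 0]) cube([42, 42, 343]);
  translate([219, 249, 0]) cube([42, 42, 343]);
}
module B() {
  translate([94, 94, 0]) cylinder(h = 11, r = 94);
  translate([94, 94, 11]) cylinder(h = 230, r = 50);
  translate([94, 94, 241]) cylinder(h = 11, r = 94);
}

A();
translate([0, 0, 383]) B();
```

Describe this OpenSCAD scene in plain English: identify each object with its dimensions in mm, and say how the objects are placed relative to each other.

A is a four-legged stool. The seat is a 261×291×40 mm slab whose top surface is at z = 383 mm; four square legs, each 42×42 mm in cross-section, run from the floor (z = 0) to the underside of the seat, each flush with a corner of the seat.

B is a spool: two coaxial disc flanges of radius 94 mm and thickness 11 mm, joined by a core cylinder of radius 50 mm and height 230 mm. The lower flange rests on z = 0 and the three cylinders share a vertical axis.

The spool is on top of the stool.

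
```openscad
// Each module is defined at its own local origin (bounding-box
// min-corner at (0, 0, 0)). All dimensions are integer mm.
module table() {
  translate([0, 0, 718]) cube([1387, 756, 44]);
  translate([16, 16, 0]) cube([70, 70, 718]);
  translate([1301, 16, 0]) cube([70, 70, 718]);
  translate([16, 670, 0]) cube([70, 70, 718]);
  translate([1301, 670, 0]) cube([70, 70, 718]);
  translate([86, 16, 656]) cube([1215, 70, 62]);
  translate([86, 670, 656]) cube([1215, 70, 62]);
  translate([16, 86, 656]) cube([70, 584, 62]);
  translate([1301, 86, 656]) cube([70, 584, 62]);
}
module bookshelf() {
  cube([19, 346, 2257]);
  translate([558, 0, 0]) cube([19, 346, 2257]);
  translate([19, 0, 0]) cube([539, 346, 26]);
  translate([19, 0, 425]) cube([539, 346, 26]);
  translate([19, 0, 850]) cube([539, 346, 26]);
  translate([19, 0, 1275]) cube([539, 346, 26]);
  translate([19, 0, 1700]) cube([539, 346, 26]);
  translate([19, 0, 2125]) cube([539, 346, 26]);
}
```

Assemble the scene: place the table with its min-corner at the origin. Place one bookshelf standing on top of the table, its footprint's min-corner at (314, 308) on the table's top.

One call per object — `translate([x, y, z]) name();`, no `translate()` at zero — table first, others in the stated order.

table();
translate([314, 308, 762]) bookshelf();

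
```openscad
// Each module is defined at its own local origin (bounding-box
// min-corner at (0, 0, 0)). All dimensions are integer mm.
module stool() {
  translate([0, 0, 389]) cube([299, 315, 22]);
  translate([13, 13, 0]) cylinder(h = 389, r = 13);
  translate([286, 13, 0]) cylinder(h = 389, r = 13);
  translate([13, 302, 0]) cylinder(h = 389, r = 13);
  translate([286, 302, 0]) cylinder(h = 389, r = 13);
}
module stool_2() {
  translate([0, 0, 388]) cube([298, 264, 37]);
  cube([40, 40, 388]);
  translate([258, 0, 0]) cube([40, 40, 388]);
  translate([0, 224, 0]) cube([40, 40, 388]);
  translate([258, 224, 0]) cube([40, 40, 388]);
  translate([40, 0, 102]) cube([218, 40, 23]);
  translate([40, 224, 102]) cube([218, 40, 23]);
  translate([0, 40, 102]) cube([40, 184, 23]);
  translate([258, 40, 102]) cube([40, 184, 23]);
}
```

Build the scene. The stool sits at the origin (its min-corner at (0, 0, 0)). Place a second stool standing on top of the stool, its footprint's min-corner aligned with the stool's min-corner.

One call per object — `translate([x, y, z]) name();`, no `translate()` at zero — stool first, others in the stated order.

stool();
translate([0, 0, 411]) stool_2();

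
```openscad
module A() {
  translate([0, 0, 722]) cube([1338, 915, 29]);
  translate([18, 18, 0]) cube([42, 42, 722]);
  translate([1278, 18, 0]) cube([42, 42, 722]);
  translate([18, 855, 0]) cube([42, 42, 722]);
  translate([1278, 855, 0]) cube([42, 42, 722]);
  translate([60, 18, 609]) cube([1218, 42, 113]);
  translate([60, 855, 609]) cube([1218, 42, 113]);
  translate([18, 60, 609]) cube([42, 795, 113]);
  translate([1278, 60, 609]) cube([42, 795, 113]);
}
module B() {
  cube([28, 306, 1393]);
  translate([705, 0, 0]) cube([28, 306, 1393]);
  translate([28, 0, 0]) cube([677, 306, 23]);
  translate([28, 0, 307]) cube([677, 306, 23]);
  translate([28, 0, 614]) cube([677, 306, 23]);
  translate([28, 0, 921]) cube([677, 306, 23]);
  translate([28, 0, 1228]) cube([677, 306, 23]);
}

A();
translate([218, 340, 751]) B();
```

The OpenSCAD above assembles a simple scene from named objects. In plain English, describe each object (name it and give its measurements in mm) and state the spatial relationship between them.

A is a table: top 1338 mm (x) × 915 mm (y), 29 mm thick, upper face at z = 751 mm, on four 42×42 mm square legs, each inset 18 mm from the nearest pair of top edges, running from z = 0 to the bottom of the top. Four apron rails, 42 mm thick and 113 mm tall, run between adjacent legs with their top edges flush with the underside of the top and their outer faces flush with the legs' outer faces.

B is an open bookshelf. Two side panels, each 28 mm thick, 306 mm deep and 1393 mm tall, stand 733 mm apart (outside-to-outside). Between them sit 5 shelves, each 23 mm thick and 306 mm deep, spanning the full gap between the sides. The bottom shelf rests on the floor (its underside at z = 0) and the clear gap between one shelf's top and the next shelf's underside is 284 mm.

The bookshelf is on top of the table.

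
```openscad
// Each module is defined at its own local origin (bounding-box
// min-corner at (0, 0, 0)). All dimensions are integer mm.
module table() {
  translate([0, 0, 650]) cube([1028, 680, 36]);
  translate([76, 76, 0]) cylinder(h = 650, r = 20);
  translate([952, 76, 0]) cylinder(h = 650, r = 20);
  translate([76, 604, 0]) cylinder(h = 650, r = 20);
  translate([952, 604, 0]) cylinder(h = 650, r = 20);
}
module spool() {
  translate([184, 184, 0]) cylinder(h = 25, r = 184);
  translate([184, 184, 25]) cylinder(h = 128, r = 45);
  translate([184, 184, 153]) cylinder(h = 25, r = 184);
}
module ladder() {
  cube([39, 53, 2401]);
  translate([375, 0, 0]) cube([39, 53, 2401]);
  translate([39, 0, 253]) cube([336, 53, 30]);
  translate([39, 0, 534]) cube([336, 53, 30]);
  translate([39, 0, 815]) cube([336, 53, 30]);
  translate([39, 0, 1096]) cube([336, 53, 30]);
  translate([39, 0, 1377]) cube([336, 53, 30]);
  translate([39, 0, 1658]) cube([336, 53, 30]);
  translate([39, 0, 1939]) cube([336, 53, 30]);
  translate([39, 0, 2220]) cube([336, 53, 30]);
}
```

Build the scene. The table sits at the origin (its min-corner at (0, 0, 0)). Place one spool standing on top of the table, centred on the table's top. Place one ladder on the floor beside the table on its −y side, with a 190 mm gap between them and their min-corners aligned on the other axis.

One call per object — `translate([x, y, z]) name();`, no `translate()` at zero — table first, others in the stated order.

table();
translate([330, 156, 686]) spool();
translate([0, -243, 0]) ladder();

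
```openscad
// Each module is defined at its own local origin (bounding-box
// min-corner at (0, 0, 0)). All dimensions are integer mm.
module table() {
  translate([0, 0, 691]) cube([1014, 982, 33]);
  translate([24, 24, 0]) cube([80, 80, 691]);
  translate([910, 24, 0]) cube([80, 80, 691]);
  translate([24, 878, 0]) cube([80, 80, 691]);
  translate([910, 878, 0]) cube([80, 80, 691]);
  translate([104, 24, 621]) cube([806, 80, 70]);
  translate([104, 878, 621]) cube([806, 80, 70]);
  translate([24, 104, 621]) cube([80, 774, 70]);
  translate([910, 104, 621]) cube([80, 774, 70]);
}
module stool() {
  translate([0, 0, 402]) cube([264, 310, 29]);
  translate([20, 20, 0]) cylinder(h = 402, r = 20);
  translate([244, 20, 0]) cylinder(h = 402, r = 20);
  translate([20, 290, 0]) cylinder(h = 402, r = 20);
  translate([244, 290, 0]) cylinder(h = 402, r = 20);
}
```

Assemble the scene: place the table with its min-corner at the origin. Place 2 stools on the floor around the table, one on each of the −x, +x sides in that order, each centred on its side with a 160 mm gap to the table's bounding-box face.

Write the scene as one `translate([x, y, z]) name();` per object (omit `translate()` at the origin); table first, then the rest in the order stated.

table();
translate([-424, 336, 0]) stool();
translate([1174, 336, 0]) stool();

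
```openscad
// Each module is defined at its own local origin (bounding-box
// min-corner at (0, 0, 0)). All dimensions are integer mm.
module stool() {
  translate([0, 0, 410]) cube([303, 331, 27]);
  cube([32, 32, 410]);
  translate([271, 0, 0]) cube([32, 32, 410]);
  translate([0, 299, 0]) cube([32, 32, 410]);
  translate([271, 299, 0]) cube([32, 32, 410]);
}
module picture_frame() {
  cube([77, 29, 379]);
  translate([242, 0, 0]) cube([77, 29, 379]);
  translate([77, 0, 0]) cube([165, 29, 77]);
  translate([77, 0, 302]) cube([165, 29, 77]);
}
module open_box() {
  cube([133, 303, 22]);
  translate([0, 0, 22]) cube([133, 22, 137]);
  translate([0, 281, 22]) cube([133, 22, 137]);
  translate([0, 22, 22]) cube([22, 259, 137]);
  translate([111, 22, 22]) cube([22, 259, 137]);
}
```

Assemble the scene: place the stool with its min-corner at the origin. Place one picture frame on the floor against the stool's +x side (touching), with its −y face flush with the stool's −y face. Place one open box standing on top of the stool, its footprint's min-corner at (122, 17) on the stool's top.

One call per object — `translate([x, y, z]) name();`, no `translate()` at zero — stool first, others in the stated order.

stool();
translate([303, 0, 0]) picture_frame();
translate([122, 17, 437]) open_box();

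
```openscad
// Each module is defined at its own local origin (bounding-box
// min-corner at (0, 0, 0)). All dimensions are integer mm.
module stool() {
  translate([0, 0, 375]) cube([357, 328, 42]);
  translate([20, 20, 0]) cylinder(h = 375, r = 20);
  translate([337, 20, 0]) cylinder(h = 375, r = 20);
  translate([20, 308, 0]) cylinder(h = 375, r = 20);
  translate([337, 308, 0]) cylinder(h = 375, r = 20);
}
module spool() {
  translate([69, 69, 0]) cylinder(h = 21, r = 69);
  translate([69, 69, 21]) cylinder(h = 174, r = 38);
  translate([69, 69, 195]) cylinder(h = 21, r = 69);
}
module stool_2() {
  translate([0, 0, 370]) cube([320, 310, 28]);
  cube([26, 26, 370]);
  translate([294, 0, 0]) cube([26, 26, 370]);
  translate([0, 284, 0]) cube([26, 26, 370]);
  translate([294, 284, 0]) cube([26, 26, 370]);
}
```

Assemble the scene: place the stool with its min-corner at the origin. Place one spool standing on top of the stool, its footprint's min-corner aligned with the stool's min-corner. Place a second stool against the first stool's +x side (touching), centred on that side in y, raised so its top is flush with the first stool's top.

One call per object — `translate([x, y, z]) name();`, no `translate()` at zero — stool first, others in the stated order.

stool();
translate([0, 0, 417]) spool();
translate([357, 9, 19]) stool_2();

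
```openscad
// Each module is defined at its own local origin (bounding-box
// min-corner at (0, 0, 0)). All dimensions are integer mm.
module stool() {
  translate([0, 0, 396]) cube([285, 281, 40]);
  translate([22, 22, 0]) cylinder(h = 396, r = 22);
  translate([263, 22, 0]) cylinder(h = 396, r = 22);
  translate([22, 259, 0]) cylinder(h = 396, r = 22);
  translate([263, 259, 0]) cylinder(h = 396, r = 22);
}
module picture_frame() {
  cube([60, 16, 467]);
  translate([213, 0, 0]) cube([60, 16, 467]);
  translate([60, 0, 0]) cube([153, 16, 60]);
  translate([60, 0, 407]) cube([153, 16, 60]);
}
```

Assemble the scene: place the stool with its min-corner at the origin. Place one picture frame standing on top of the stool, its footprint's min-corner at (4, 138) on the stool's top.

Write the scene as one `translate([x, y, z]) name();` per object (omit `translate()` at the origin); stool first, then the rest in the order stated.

stool();
translate([4, 138, 436]) picture_frame();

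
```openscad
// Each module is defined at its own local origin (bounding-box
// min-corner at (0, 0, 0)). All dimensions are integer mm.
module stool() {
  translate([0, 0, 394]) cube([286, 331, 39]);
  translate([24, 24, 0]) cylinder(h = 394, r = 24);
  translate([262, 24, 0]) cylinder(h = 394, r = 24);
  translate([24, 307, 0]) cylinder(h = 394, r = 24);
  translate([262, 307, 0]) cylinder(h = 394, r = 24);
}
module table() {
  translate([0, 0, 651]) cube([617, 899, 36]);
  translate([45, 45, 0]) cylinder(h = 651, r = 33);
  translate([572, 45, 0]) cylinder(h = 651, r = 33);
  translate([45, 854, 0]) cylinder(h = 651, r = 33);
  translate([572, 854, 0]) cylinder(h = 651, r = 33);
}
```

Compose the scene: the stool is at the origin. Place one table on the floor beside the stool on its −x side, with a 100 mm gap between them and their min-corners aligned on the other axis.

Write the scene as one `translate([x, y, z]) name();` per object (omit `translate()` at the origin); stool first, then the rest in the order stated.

stool();
translate([-717, 0, 0]) table();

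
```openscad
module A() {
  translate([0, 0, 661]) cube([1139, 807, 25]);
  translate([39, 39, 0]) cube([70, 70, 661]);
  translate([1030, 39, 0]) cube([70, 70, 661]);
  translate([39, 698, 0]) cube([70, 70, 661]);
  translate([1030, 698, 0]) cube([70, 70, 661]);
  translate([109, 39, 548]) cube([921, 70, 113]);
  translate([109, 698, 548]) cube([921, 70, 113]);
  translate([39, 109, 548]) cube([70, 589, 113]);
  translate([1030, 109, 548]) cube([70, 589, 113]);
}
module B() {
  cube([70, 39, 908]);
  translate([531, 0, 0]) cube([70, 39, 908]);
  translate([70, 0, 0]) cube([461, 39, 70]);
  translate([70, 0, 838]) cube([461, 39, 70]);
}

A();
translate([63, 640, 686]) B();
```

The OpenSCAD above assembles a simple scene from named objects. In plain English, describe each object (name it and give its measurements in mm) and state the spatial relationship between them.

A is a table with a 1139×807 mm rectangular top, 25 mm thick, top surface at z = 686 mm, supported by four 70×70 mm square legs, each inset 39 mm from the nearest pair of top edges, running from the floor. Four apron rails, 70 mm thick and 113 mm tall, run between adjacent legs with their top edges flush with the underside of the top and their outer faces flush with the legs' outer faces.

B is a picture frame with a 461×768 mm rectangular opening (x by z) and a uniform 70 mm border on every side. Frame depth is 39 mm along y. It is built from two vertical stiles running the full outside height and two horizontal rails spanning the gap between the stiles.

The picture frame is on top of the table.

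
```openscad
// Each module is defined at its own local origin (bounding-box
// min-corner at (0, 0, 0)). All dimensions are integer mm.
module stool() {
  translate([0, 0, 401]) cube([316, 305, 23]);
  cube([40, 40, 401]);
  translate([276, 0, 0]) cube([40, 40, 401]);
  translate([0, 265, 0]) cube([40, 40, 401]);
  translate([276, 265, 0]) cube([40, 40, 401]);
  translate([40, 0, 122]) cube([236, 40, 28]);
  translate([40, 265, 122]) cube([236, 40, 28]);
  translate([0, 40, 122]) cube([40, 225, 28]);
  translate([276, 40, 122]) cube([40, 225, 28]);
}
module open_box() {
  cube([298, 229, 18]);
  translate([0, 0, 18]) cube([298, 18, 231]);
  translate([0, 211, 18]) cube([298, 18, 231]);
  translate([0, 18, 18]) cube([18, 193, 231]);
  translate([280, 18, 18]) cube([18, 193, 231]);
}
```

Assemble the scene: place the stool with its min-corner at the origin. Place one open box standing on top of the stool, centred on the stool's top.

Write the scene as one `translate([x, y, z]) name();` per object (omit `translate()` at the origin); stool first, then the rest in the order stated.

stool();
translate([9, 38, 424]) open_box();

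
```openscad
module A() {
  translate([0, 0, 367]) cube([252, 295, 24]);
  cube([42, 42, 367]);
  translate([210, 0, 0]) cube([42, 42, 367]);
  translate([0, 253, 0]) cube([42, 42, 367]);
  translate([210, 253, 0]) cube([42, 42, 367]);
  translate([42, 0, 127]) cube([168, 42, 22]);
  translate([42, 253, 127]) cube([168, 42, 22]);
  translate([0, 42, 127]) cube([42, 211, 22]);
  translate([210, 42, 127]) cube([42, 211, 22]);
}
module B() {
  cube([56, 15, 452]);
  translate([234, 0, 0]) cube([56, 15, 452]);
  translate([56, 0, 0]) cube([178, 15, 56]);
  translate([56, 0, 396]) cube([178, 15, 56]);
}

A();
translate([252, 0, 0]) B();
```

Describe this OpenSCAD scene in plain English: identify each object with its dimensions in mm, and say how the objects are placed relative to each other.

A is a four-legged stool. The seat is 252×295 mm, 24 mm thick, top at z = 391 mm. It stands on four square legs, each 42×42 mm in cross-section, from z = 0 to the seat underside, each flush with a corner of the seat. Four stretchers, 42 mm wide and 22 mm tall, connect adjacent legs with their undersides at z = 127 mm, each running between the inner faces of the legs it joins and aligned with the legs' outer faces on the other axis.

B is a rectangular picture frame lying in the x–z plane (depth along y). The opening is 178 mm wide (x) by 340 mm tall (z), surrounded by a border 56 mm wide on all four sides. The frame is 15 mm deep and is made of two full-height vertical stiles with two horizontal rails fitted between them.

The picture frame is against the stool's +x side, with their −y faces flush.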